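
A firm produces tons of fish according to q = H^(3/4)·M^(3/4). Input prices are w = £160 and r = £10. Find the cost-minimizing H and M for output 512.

H* = 16, M* = 256

Cost minimization requires the marginal rate of technical substitution to equal the input-price ratio: MP_H/MP_M = w/r.
Here MP_H/MP_M = (3/4)·(M/H)/(3/4) = (M/H). Setting this equal to 160/10 = 16 gives M = 16H.
Substituting into q = 512: H^(3/4)·(16H)^(3/4) = 512.
Solving, H = 16 and M = 256.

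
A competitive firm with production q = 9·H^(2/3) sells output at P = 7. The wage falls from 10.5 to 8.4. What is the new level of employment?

From P·MP_H = w with MP_H = 6·H^(-1/3), the labor demand is H(w) = (42/w)^(3).
At w = 10.5: H = 64. At w = 8.4: H = 125.

H* = 125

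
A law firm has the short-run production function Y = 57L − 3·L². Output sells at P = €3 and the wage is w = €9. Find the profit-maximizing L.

L* = 9

The marginal product of L is MP_L = 57 − 6L.
A price-taking firm hires until the value of the marginal product equals the wage: P·MP_L = w, so 3·(57 − 6L) = 9.
Then 57 − 6L = 3, giving L = 9.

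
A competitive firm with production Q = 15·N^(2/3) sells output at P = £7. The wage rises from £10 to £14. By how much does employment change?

ΔN = -218

From P·MP_N = w with MP_N = 10·N^(-1/3), the labor demand is N(w) = (70/w)^(3).
At w = 10: N = 343. At w = 14: N = 125.
ΔN = 125 − 343 = -218.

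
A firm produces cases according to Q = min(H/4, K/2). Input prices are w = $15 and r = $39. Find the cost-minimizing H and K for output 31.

With a fixed-proportions technology, the cost-minimizing bundle uses no slack in either input: H/4 = K/2 = Q.
So H = 4·31 = 124 and K = 2·31 = 62.

H* = 124, K* = 62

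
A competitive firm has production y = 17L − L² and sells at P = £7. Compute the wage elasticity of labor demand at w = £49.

From P·MP_L = w with MP_L = 17 − 2L, labor demand is L(w) = (17 − w/7)/2.
dL/dw = −1/(14) = -1/14.
At w = 49, L = 5, so ε = (dL/dw)·(w/L) = (-1/14)·(49/5) = -0.7.

ε = -0.7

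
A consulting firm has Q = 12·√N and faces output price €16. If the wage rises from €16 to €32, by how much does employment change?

ΔN = -27

From P·MP_N = w with MP_N = 6·N^(-1/2), the labor demand is N(w) = (96/w)^(2).
At w = 16: N = 36. At w = 32: N = 9.
ΔN = 9 − 36 = -27.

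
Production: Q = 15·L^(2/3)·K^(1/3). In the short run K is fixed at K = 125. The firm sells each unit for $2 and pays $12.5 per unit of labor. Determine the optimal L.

L* = 512

With K = 125, MP_L = (2/3)·15·L^(-1/3)·125^(1/3) = 50·L^(-1/3).
Profit maximization for a price taker requires P·MP_L = w: 2·50·L^(-1/3) = 12.5.
So L^(-1/3) = 0.125, which gives L = 512.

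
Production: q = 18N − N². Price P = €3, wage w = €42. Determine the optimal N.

The marginal product of N is MP_N = 18 − 2N.
A price-taking firm hires until the value of the marginal product equals the wage: P·MP_N = w, so 3·(18 − 2N) = 42.
Then 18 − 2N = 14, giving N = 2.

N* = 2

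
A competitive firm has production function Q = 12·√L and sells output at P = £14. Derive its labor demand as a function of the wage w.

MP_L = (1/2)·12·L^(-1/2) = 6·L^(-1/2).
Setting P·MP_L = w: 84·L^(-1/2) = w.
Solving for L: L^(-1/2) = w/84, so L = (84/w)^(2).

L(w) = 7056/w²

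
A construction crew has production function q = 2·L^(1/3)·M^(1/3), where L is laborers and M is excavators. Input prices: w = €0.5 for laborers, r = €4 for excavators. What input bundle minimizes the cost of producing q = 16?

L* = 64, M* = 8

Cost minimization requires the marginal rate of technical substitution to equal the input-price ratio: MP_L/MP_M = w/r.
Here MP_L/MP_M = (1/3)·(M/L)/(1/3) = (M/L). Setting this equal to 0.5/4 = 0.125 gives M = 0.125L.
Substituting into q = 16: 2·L^(1/3)·(0.125L)^(1/3) = 16.
Solving, L = 64 and M = 8.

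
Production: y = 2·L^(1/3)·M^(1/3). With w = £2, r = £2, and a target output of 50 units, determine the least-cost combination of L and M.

Cost minimization requires the marginal rate of technical substitution to equal the input-price ratio: MP_L/MP_M = w/r.
Here MP_L/MP_M = (1/3)·(M/L)/(1/3) = (M/L). Setting this equal to 2/2 = 1 gives M = L.
Substituting into y = 50: 2·L^(1/3)·(L)^(1/3) = 50.
Solving, L = 125 and M = 125.

L* = 125, M* = 125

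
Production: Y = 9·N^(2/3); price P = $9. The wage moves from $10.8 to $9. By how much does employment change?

From P·MP_N = w with MP_N = 6·N^(-1/3), the labor demand is N(w) = (54/w)^(3).
At w = 10.8: N = 125. At w = 9: N = 216.
ΔN = 216 − 125 = 91.

ΔN = 91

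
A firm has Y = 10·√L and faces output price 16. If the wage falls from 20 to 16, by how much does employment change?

From P·MP_L = w with MP_L = 5·L^(-1/2), the labor demand is L(w) = (80/w)^(2).
At w = 20: L = 16. At w = 16: L = 25.
ΔL = 25 − 16 = 9.

ΔL = 9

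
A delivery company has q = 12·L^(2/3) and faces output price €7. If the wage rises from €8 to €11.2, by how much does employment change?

ΔL = -218

From P·MP_L = w with MP_L = 8·L^(-1/3), the labor demand is L(w) = (56/w)^(3).
At w = 8: L = 343. At w = 11.2: L = 125.
ΔL = 125 − 343 = -218.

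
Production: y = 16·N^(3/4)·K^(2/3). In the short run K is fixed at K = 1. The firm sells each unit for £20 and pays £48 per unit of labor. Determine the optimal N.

N* = 625

With K = 1, MP_N = (3/4)·16·N^(-1/4)·1^(2/3) = 12·N^(-1/4).
Profit maximization for a price taker requires P·MP_N = w: 20·12·N^(-1/4) = 48.
So N^(-1/4) = 0.2, which gives N = 625.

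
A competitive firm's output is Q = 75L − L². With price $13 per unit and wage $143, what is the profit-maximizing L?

The marginal product of L is MP_L = 75 − 2L.
A price-taking firm hires until the value of the marginal product equals the wage: P·MP_L = w, so 13·(75 − 2L) = 143.
Then 75 − 2L = 11, giving L = 32.

L* = 32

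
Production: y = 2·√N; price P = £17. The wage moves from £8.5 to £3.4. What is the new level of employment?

From P·MP_N = w with MP_N = N^(-1/2), the labor demand is N(w) = (17/w)^(2).
At w = 8.5: N = 4. At w = 3.4: N = 25.

N* = 25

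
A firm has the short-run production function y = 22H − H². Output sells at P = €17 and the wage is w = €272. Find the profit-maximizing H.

The marginal product of H is MP_H = 22 − 2H.
A price-taking firm hires until the value of the marginal product equals the wage: P·MP_H = w, so 17·(22 − 2H) = 272.
Then 22 − 2H = 16, giving H = 3.

H* = 3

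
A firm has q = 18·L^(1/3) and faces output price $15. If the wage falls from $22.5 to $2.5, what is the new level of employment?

L* = 216

From P·MP_L = w with MP_L = 6·L^(-2/3), the labor demand is L(w) = (90/w)^(3/2).
At w = 22.5: L = 8. At w = 2.5: L = 216.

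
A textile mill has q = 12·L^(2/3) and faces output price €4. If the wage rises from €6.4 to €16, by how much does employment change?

From P·MP_L = w with MP_L = 8·L^(-1/3), the labor demand is L(w) = (32/w)^(3).
At w = 6.4: L = 125. At w = 16: L = 8.
ΔL = 8 − 125 = -117.

ΔL = -117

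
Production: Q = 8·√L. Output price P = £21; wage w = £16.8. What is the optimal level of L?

L* = 25

MP_L = (1/2)·8·L^(-1/2) = 4·L^(-1/2).
Profit maximization for a price taker requires P·MP_L = w: 21·4·L^(-1/2) = 16.8.
So L^(-1/2) = 0.2, which gives L = 25.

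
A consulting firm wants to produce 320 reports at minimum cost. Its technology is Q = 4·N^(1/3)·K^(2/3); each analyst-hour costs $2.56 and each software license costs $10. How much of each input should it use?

Cost minimization requires the marginal rate of technical substitution to equal the input-price ratio: MP_N/MP_K = w/r.
Here MP_N/MP_K = (1/3)·(K/N)/(2/3) = 0.5·(K/N). Setting this equal to 2.56/10 = 0.256 gives K = 0.512N.
Substituting into Q = 320: 4·N^(1/3)·(0.512N)^(2/3) = 320.
Solving, N = 125 and K = 64.

N* = 125, K* = 64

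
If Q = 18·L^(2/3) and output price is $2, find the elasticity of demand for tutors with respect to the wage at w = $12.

MP_L = (2/3)·18·L^(-1/3), so P·MP_L = w gives 24·L^(-1/3) = w.
Solving, L(w) = (24/w)^(3). This is a constant-elasticity form: L ∝ w^(−3), so ε = −3.

ε = -3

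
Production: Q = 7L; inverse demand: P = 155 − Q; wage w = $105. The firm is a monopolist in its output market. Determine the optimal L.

Marginal revenue from the inverse demand is MR = 155 − 2Q.
The marginal product is MP_L = 7.
A monopolist hires until marginal revenue product equals the wage: MR·MP_L = w.
(155 − 14L)·7 = 105, so L = 10.

L* = 10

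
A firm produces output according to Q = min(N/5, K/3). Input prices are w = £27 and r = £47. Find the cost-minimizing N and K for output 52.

With a fixed-proportions technology, the cost-minimizing bundle uses no slack in either input: N/5 = K/3 = Q.
So N = 5·52 = 260 and K = 3·52 = 156.

N* = 260, K* = 156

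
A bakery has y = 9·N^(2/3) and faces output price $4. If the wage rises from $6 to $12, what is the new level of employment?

N* = 8

From P·MP_N = w with MP_N = 6·N^(-1/3), the labor demand is N(w) = (24/w)^(3).
At w = 6: N = 64. At w = 12: N = 8.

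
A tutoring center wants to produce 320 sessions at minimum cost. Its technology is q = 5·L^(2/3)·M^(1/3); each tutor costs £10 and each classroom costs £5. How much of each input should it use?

L* = 64, M* = 64

Cost minimization requires the marginal rate of technical substitution to equal the input-price ratio: MP_L/MP_M = w/r.
Here MP_L/MP_M = (2/3)·(M/L)/(1/3) = 2·(M/L). Setting this equal to 10/5 = 2 gives M = L.
Substituting into q = 320: 5·L^(2/3)·(L)^(1/3) = 320.
Solving, L = 64 and M = 64.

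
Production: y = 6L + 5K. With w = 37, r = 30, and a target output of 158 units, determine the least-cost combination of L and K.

The inputs are perfect substitutes, so the firm uses whichever has the lower cost per unit of output.
Cost per unit of output via L is w/6 = 37/6; via K it is r/5 = 6. K is cheaper.
Producing y = 158 with K alone: L = 0, K = 31.6.

L* = 0, K* = 31.6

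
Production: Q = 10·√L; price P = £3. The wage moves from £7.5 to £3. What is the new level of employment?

From P·MP_L = w with MP_L = 5·L^(-1/2), the labor demand is L(w) = (15/w)^(2).
At w = 7.5: L = 4. At w = 3: L = 25.

L* = 25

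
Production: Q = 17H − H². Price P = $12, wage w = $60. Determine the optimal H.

The marginal product of H is MP_H = 17 − 2H.
A price-taking firm hires until the value of the marginal product equals the wage: P·MP_H = w, so 12·(17 − 2H) = 60.
Then 17 − 2H = 5, giving H = 6.

H* = 6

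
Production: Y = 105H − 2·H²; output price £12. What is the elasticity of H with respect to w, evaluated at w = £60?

ε = -0.05

From P·MP_H = w with MP_H = 105 − 4H, labor demand is H(w) = (105 − w/12)/4.
dH/dw = −1/(48) = -1/48.
At w = 60, H = 25, so ε = (dH/dw)·(w/H) = (-1/48)·(60/25) = -0.05.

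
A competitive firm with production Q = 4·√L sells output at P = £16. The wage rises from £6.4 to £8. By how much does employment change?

From P·MP_L = w with MP_L = 2·L^(-1/2), the labor demand is L(w) = (32/w)^(2).
At w = 6.4: L = 25. At w = 8: L = 16.
ΔL = 16 − 25 = -9.

ΔL = -9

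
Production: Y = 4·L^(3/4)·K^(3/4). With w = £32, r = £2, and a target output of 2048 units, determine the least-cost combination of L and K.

L* = 16, K* = 256

Cost minimization requires the marginal rate of technical substitution to equal the input-price ratio: MP_L/MP_K = w/r.
Here MP_L/MP_K = (3/4)·(K/L)/(3/4) = (K/L). Setting this equal to 32/2 = 16 gives K = 16L.
Substituting into Y = 2048: 4·L^(3/4)·(16L)^(3/4) = 2048.
Solving, L = 16 and K = 256.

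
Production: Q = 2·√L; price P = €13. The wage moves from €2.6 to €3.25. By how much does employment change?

From P·MP_L = w with MP_L = L^(-1/2), the labor demand is L(w) = (13/w)^(2).
At w = 2.6: L = 25. At w = 3.25: L = 16.
ΔL = 16 − 25 = -9.

ΔL = -9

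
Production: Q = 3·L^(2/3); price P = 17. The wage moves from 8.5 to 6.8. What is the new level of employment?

From P·MP_L = w with MP_L = 2·L^(-1/3), the labor demand is L(w) = (34/w)^(3).
At w = 8.5: L = 64. At w = 6.8: L = 125.

L* = 125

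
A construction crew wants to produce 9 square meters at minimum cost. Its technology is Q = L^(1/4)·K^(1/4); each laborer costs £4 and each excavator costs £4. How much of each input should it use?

Cost minimization requires the marginal rate of technical substitution to equal the input-price ratio: MP_L/MP_K = w/r.
Here MP_L/MP_K = (1/4)·(K/L)/(1/4) = (K/L). Setting this equal to 4/4 = 1 gives K = L.
Substituting into Q = 9: L^(1/4)·(L)^(1/4) = 9.
Solving, L = 81 and K = 81.

L* = 81, K* = 81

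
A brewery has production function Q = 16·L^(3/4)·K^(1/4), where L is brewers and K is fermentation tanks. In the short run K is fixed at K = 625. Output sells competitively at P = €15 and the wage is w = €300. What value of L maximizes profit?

L* = 81

With K = 625, MP_L = (3/4)·16·L^(-1/4)·625^(1/4) = 60·L^(-1/4).
Profit maximization for a price taker requires P·MP_L = w: 15·60·L^(-1/4) = 300.
So L^(-1/4) = 1/3, which gives L = 81.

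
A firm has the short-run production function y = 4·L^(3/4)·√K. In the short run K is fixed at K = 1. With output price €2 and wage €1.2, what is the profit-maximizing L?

L* = 625

With K = 1, MP_L = (3/4)·4·L^(-1/4)·1^(1/2) = 3·L^(-1/4).
Profit maximization for a price taker requires P·MP_L = w: 2·3·L^(-1/4) = 1.2.
So L^(-1/4) = 0.2, which gives L = 625.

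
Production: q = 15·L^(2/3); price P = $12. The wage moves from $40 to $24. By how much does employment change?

ΔL = 98

From P·MP_L = w with MP_L = 10·L^(-1/3), the labor demand is L(w) = (120/w)^(3).
At w = 40: L = 27. At w = 24: L = 125.
ΔL = 125 − 27 = 98.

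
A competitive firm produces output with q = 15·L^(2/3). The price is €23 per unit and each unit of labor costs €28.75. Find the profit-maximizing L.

L* = 512

MP_L = (2/3)·15·L^(-1/3) = 10·L^(-1/3).
Profit maximization for a price taker requires P·MP_L = w: 23·10·L^(-1/3) = 28.75.
So L^(-1/3) = 0.125, which gives L = 512.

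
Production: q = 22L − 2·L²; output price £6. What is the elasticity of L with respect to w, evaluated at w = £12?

ε = -0.1

From P·MP_L = w with MP_L = 22 − 4L, labor demand is L(w) = (22 − w/6)/4.
dL/dw = −1/(24) = -1/24.
At w = 12, L = 5, so ε = (dL/dw)·(w/L) = (-1/24)·(12/5) = -0.1.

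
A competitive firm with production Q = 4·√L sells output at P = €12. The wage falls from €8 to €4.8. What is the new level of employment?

From P·MP_L = w with MP_L = 2·L^(-1/2), the labor demand is L(w) = (24/w)^(2).
At w = 8: L = 9. At w = 4.8: L = 25.

L* = 25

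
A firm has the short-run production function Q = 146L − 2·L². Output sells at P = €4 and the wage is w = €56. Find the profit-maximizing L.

The marginal product of L is MP_L = 146 − 4L.
A price-taking firm hires until the value of the marginal product equals the wage: P·MP_L = w, so 4·(146 − 4L) = 56.
Then 146 − 4L = 14, giving L = 33.

L* = 33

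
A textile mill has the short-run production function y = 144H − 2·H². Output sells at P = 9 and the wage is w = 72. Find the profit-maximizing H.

H* = 34

The marginal product of H is MP_H = 144 − 4H.
A price-taking firm hires until the value of the marginal product equals the wage: P·MP_H = w, so 9·(144 − 4H) = 72.
Then 144 − 4H = 8, giving H = 34.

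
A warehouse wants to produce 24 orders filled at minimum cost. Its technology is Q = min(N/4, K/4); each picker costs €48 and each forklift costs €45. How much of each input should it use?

N* = 96, K* = 96

With a fixed-proportions technology, the cost-minimizing bundle uses no slack in either input: N/4 = K/4 = Q.
So N = 4·24 = 96 and K = 4·24 = 96.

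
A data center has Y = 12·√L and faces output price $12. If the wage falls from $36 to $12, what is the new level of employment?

From P·MP_L = w with MP_L = 6·L^(-1/2), the labor demand is L(w) = (72/w)^(2).
At w = 36: L = 4. At w = 12: L = 36.

L* = 36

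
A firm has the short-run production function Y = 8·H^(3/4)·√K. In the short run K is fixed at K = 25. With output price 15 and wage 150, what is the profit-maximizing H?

H* = 81

With K = 25, MP_H = (3/4)·8·H^(-1/4)·25^(1/2) = 30·H^(-1/4).
Profit maximization for a price taker requires P·MP_H = w: 15·30·H^(-1/4) = 150.
So H^(-1/4) = 1/3, which gives H = 81.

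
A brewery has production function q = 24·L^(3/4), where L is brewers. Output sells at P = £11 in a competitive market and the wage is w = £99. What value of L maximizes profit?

L* = 16

MP_L = (3/4)·24·L^(-1/4) = 18·L^(-1/4).
Profit maximization for a price taker requires P·MP_L = w: 11·18·L^(-1/4) = 99.
So L^(-1/4) = 0.5, which gives L = 16.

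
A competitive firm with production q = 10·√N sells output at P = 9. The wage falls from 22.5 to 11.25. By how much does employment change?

ΔN = 12

From P·MP_N = w with MP_N = 5·N^(-1/2), the labor demand is N(w) = (45/w)^(2).
At w = 22.5: N = 4. At w = 11.25: N = 16.
ΔN = 16 − 4 = 12.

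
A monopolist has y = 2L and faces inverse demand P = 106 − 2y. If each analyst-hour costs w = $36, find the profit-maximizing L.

L* = 11

Marginal revenue from the inverse demand is MR = 106 − 4y.
The marginal product is MP_L = 2.
A monopolist hires until marginal revenue product equals the wage: MR·MP_L = w.
(106 − 8L)·2 = 36, so L = 11.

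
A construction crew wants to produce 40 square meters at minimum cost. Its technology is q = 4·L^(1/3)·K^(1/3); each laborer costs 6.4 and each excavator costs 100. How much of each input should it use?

L* = 125, K* = 8

Cost minimization requires the marginal rate of technical substitution to equal the input-price ratio: MP_L/MP_K = w/r.
Here MP_L/MP_K = (1/3)·(K/L)/(1/3) = (K/L). Setting this equal to 6.4/100 = 0.064 gives K = 0.064L.
Substituting into q = 40: 4·L^(1/3)·(0.064L)^(1/3) = 40.
Solving, L = 125 and K = 8.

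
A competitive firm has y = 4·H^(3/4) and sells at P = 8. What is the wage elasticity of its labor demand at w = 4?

MP_H = (3/4)·4·H^(-1/4), so P·MP_H = w gives 24·H^(-1/4) = w.
Solving, H(w) = (24/w)^(4). This is a constant-elasticity form: H ∝ w^(−4), so ε = −4.

ε = -4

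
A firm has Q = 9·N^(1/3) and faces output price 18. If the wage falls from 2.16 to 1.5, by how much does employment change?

From P·MP_N = w with MP_N = 3·N^(-2/3), the labor demand is N(w) = (54/w)^(3/2).
At w = 2.16: N = 125. At w = 1.5: N = 216.
ΔN = 216 − 125 = 91.

ΔN = 91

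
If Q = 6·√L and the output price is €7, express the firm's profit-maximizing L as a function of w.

MP_L = (1/2)·6·L^(-1/2) = 3·L^(-1/2).
Setting P·MP_L = w: 21·L^(-1/2) = w.
Solving for L: L^(-1/2) = w/21, so L = (21/w)^(2).

L(w) = 441/w²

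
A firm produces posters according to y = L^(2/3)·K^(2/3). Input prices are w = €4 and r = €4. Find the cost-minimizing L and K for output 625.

L* = 125, K* = 125

Cost minimization requires the marginal rate of technical substitution to equal the input-price ratio: MP_L/MP_K = w/r.
Here MP_L/MP_K = (2/3)·(K/L)/(2/3) = (K/L). Setting this equal to 4/4 = 1 gives K = L.
Substituting into y = 625: L^(2/3)·(L)^(2/3) = 625.
Solving, L = 125 and K = 125.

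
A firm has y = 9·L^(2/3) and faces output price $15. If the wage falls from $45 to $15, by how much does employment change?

ΔL = 208

From P·MP_L = w with MP_L = 6·L^(-1/3), the labor demand is L(w) = (90/w)^(3).
At w = 45: L = 8. At w = 15: L = 216.
ΔL = 216 − 8 = 208.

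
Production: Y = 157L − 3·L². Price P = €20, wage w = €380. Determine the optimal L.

The marginal product of L is MP_L = 157 − 6L.
A price-taking firm hires until the value of the marginal product equals the wage: P·MP_L = w, so 20·(157 − 6L) = 380.
Then 157 − 6L = 19, giving L = 23.

L* = 23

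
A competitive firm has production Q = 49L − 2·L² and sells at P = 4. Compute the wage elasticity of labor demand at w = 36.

From P·MP_L = w with MP_L = 49 − 4L, labor demand is L(w) = (49 − w/4)/4.
dL/dw = −1/(16) = -0.0625.
At w = 36, L = 10, so ε = (dL/dw)·(w/L) = (-0.0625)·(36/10) = -0.225.

ε = -0.225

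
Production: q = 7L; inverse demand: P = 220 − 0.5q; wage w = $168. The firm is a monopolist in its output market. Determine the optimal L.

Marginal revenue from the inverse demand is MR = 220 − q.
The marginal product is MP_L = 7.
A monopolist hires until marginal revenue product equals the wage: MR·MP_L = w.
(220 − 7L)·7 = 168, so L = 28.

L* = 28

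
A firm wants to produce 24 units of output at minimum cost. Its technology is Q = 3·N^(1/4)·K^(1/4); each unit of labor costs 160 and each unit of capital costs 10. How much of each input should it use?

N* = 16, K* = 256

Cost minimization requires the marginal rate of technical substitution to equal the input-price ratio: MP_N/MP_K = w/r.
Here MP_N/MP_K = (1/4)·(K/N)/(1/4) = (K/N). Setting this equal to 160/10 = 16 gives K = 16N.
Substituting into Q = 24: 3·N^(1/4)·(16N)^(1/4) = 24.
Solving, N = 16 and K = 256.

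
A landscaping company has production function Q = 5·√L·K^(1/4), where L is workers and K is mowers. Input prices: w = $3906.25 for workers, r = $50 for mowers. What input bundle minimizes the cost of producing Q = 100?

L* = 16, K* = 625

Cost minimization requires the marginal rate of technical substitution to equal the input-price ratio: MP_L/MP_K = w/r.
Here MP_L/MP_K = (1/2)·(K/L)/(1/4) = 2·(K/L). Setting this equal to 3906.25/50 = 78.125 gives K = 39.0625L.
Substituting into Q = 100: 5·L^(1/2)·(39.0625L)^(1/4) = 100.
Solving, L = 16 and K = 625.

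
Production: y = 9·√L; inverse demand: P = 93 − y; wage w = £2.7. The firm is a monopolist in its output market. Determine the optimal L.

L* = 25

Marginal revenue from the inverse demand is MR = 93 − 2y.
The marginal product is MP_L = 4.5·L^(-1/2).
A monopolist hires until marginal revenue product equals the wage: MR·MP_L = w.
At L, y = 9·√L. Substituting and solving: (93 − 18·√L)·4.5·L^(-1/2) = 2.7 gives L = 25.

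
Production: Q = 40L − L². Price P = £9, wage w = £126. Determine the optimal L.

L* = 13

The marginal product of L is MP_L = 40 − 2L.
A price-taking firm hires until the value of the marginal product equals the wage: P·MP_L = w, so 9·(40 − 2L) = 126.
Then 40 − 2L = 14, giving L = 13.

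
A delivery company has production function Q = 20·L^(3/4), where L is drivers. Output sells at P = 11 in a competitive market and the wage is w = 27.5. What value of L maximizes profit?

MP_L = (3/4)·20·L^(-1/4) = 15·L^(-1/4).
Profit maximization for a price taker requires P·MP_L = w: 11·15·L^(-1/4) = 27.5.
So L^(-1/4) = 1/6, which gives L = 1296.

L* = 1296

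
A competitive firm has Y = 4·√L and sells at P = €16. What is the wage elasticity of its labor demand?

ε = -2

MP_L = (1/2)·4·L^(-1/2), so P·MP_L = w gives 32·L^(-1/2) = w.
Solving, L(w) = (32/w)^(2). This is a constant-elasticity form: L ∝ w^(−2), so ε = −2.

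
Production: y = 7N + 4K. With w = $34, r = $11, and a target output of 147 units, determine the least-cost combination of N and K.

The inputs are perfect substitutes, so the firm uses whichever has the lower cost per unit of output.
Cost per unit of output via N is w/7 = 34/7; via K it is r/4 = 2.75. K is cheaper.
Producing y = 147 with K alone: N = 0, K = 36.75.

N* = 0, K* = 36.75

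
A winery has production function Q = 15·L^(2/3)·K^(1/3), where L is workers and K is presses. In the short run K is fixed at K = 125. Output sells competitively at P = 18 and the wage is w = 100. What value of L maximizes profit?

L* = 729

With K = 125, MP_L = (2/3)·15·L^(-1/3)·125^(1/3) = 50·L^(-1/3).
Profit maximization for a price taker requires P·MP_L = w: 18·50·L^(-1/3) = 100.
So L^(-1/3) = 1/9, which gives L = 729.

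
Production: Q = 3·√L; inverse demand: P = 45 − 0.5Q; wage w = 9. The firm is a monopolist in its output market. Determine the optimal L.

Marginal revenue from the inverse demand is MR = 45 − Q.
The marginal product is MP_L = 1.5·L^(-1/2).
A monopolist hires until marginal revenue product equals the wage: MR·MP_L = w.
At L, Q = 3·√L. Substituting and solving: (45 − 3·√L)·1.5·L^(-1/2) = 9 gives L = 25.

L* = 25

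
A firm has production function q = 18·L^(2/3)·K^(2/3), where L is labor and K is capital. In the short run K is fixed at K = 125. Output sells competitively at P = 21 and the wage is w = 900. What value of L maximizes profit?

With K = 125, MP_L = (2/3)·18·L^(-1/3)·125^(2/3) = 300·L^(-1/3).
Profit maximization for a price taker requires P·MP_L = w: 21·300·L^(-1/3) = 900.
So L^(-1/3) = 1/7, which gives L = 343.

L* = 343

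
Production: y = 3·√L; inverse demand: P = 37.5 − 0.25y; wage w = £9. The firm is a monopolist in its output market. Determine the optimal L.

Marginal revenue from the inverse demand is MR = 37.5 − 0.5y.
The marginal product is MP_L = 1.5·L^(-1/2).
A monopolist hires until marginal revenue product equals the wage: MR·MP_L = w.
At L, y = 3·√L. Substituting and solving: (37.5 − 1.5·√L)·1.5·L^(-1/2) = 9 gives L = 25.

L* = 25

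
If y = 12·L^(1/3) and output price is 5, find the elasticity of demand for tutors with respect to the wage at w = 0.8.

ε = -1.5

MP_L = (1/3)·12·L^(-2/3), so P·MP_L = w gives 20·L^(-2/3) = w.
Solving, L(w) = (20/w)^(3/2). This is a constant-elasticity form: L ∝ w^(−3/2), so ε = −3/2.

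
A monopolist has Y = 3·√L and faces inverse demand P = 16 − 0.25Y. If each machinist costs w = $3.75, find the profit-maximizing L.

Marginal revenue from the inverse demand is MR = 16 − 0.5Y.
The marginal product is MP_L = 1.5·L^(-1/2).
A monopolist hires until marginal revenue product equals the wage: MR·MP_L = w.
At L, Y = 3·√L. Substituting and solving: (16 − 1.5·√L)·1.5·L^(-1/2) = 3.75 gives L = 16.

L* = 16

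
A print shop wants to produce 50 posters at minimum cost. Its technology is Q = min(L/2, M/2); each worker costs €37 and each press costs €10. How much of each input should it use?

With a fixed-proportions technology, the cost-minimizing bundle uses no slack in either input: L/2 = M/2 = Q.
So L = 2·50 = 100 and M = 2·50 = 100.

L* = 100, M* = 100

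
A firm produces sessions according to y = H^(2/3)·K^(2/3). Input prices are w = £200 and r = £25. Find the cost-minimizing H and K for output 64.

H* = 8, K* = 64

Cost minimization requires the marginal rate of technical substitution to equal the input-price ratio: MP_H/MP_K = w/r.
Here MP_H/MP_K = (2/3)·(K/H)/(2/3) = (K/H). Setting this equal to 200/25 = 8 gives K = 8H.
Substituting into y = 64: H^(2/3)·(8H)^(2/3) = 64.
Solving, H = 8 and K = 64.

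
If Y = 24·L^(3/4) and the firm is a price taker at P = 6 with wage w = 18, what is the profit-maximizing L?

MP_L = (3/4)·24·L^(-1/4) = 18·L^(-1/4).
Profit maximization for a price taker requires P·MP_L = w: 6·18·L^(-1/4) = 18.
So L^(-1/4) = 1/6, which gives L = 1296.

L* = 1296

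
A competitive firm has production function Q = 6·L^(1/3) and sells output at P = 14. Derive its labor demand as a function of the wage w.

MP_L = (1/3)·6·L^(-2/3) = 2·L^(-2/3).
Setting P·MP_L = w: 28·L^(-2/3) = w.
Solving for L: L^(-2/3) = w/28, so L = (28/w)^(3/2).

L(w) = (28/w)^(3/2)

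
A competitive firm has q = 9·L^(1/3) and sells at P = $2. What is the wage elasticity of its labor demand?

MP_L = (1/3)·9·L^(-2/3), so P·MP_L = w gives 6·L^(-2/3) = w.
Solving, L(w) = (6/w)^(3/2). This is a constant-elasticity form: L ∝ w^(−3/2), so ε = −3/2.

ε = -1.5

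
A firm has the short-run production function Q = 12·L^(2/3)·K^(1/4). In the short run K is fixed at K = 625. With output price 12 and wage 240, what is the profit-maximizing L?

L* = 8

With K = 625, MP_L = (2/3)·12·L^(-1/3)·625^(1/4) = 40·L^(-1/3).
Profit maximization for a price taker requires P·MP_L = w: 12·40·L^(-1/3) = 240.
So L^(-1/3) = 0.5, which gives L = 8.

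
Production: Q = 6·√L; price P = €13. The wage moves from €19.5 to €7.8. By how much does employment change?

ΔL = 21

From P·MP_L = w with MP_L = 3·L^(-1/2), the labor demand is L(w) = (39/w)^(2).
At w = 19.5: L = 4. At w = 7.8: L = 25.
ΔL = 25 − 4 = 21.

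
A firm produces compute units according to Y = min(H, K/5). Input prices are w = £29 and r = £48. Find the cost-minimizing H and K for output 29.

H* = 29, K* = 145

With a fixed-proportions technology, the cost-minimizing bundle uses no slack in either input: H = K/5 = Y.
So H = 29 and K = 5·29 = 145.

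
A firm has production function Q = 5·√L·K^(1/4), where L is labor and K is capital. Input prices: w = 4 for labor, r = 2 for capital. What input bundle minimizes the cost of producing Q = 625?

L* = 625, K* = 625

Cost minimization requires the marginal rate of technical substitution to equal the input-price ratio: MP_L/MP_K = w/r.
Here MP_L/MP_K = (1/2)·(K/L)/(1/4) = 2·(K/L). Setting this equal to 4/2 = 2 gives K = L.
Substituting into Q = 625: 5·L^(1/2)·(L)^(1/4) = 625.
Solving, L = 625 and K = 625.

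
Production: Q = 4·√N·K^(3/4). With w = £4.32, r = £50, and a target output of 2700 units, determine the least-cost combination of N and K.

N* = 625, K* = 81

Cost minimization requires the marginal rate of technical substitution to equal the input-price ratio: MP_N/MP_K = w/r.
Here MP_N/MP_K = (1/2)·(K/N)/(3/4) = (2/3)·(K/N). Setting this equal to 4.32/50 = 0.0864 gives K = 0.1296N.
Substituting into Q = 2700: 4·N^(1/2)·(0.1296N)^(3/4) = 2700.
Solving, N = 625 and K = 81.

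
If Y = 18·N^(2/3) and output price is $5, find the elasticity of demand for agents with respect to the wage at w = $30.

MP_N = (2/3)·18·N^(-1/3), so P·MP_N = w gives 60·N^(-1/3) = w.
Solving, N(w) = (60/w)^(3). This is a constant-elasticity form: N ∝ w^(−3), so ε = −3.

ε = -3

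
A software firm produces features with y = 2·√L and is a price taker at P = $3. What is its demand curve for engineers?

MP_L = (1/2)·2·L^(-1/2) = L^(-1/2).
Setting P·MP_L = w: 3·L^(-1/2) = w.
Solving for L: L^(-1/2) = w/3, so L = (3/w)^(2).

L(w) = 9/w²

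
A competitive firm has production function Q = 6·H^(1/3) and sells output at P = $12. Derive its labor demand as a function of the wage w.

H(w) = (24/w)^(3/2)

MP_H = (1/3)·6·H^(-2/3) = 2·H^(-2/3).
Setting P·MP_H = w: 24·H^(-2/3) = w.
Solving for H: H^(-2/3) = w/24, so H = (24/w)^(3/2).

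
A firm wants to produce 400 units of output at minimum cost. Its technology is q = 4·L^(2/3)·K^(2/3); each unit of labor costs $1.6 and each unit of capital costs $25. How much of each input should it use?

L* = 125, K* = 8

Cost minimization requires the marginal rate of technical substitution to equal the input-price ratio: MP_L/MP_K = w/r.
Here MP_L/MP_K = (2/3)·(K/L)/(2/3) = (K/L). Setting this equal to 1.6/25 = 0.064 gives K = 0.064L.
Substituting into q = 400: 4·L^(2/3)·(0.064L)^(2/3) = 400.
Solving, L = 125 and K = 8.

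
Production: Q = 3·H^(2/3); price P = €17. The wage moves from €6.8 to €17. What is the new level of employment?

From P·MP_H = w with MP_H = 2·H^(-1/3), the labor demand is H(w) = (34/w)^(3).
At w = 6.8: H = 125. At w = 17: H = 8.

H* = 8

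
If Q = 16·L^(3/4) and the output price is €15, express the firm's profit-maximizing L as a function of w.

MP_L = (3/4)·16·L^(-1/4) = 12·L^(-1/4).
Setting P·MP_L = w: 180·L^(-1/4) = w.
Solving for L: L^(-1/4) = w/180, so L = (180/w)^(4).

L(w) = (180/w)^(4)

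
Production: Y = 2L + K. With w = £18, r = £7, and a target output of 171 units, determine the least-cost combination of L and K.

L* = 0, K* = 171

The inputs are perfect substitutes, so the firm uses whichever has the lower cost per unit of output.
Cost per unit of output via L is 9; via K it is 7. K is cheaper.
Producing Y = 171 with K alone: L = 0, K = 171.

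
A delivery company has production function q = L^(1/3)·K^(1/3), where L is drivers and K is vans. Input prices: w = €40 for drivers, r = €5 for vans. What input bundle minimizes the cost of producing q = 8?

L* = 8, K* = 64

Cost minimization requires the marginal rate of technical substitution to equal the input-price ratio: MP_L/MP_K = w/r.
Here MP_L/MP_K = (1/3)·(K/L)/(1/3) = (K/L). Setting this equal to 40/5 = 8 gives K = 8L.
Substituting into q = 8: L^(1/3)·(8L)^(1/3) = 8.
Solving, L = 8 and K = 64.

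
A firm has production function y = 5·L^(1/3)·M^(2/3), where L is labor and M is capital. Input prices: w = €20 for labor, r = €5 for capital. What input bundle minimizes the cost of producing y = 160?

L* = 8, M* = 64

Cost minimization requires the marginal rate of technical substitution to equal the input-price ratio: MP_L/MP_M = w/r.
Here MP_L/MP_M = (1/3)·(M/L)/(2/3) = 0.5·(M/L). Setting this equal to 20/5 = 4 gives M = 8L.
Substituting into y = 160: 5·L^(1/3)·(8L)^(2/3) = 160.
Solving, L = 8 and M = 64.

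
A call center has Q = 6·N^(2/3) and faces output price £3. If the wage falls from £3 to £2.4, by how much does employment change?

ΔN = 61

From P·MP_N = w with MP_N = 4·N^(-1/3), the labor demand is N(w) = (12/w)^(3).
At w = 3: N = 64. At w = 2.4: N = 125.
ΔN = 125 − 64 = 61.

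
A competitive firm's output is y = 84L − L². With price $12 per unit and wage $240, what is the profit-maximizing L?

The marginal product of L is MP_L = 84 − 2L.
A price-taking firm hires until the value of the marginal product equals the wage: P·MP_L = w, so 12·(84 − 2L) = 240.
Then 84 − 2L = 20, giving L = 32.

L* = 32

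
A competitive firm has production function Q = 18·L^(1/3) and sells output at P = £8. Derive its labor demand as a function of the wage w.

L(w) = (48/w)^(3/2)

MP_L = (1/3)·18·L^(-2/3) = 6·L^(-2/3).
Setting P·MP_L = w: 48·L^(-2/3) = w.
Solving for L: L^(-2/3) = w/48, so L = (48/w)^(3/2).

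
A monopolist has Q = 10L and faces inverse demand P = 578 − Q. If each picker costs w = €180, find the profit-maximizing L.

Marginal revenue from the inverse demand is MR = 578 − 2Q.
The marginal product is MP_L = 10.
A monopolist hires until marginal revenue product equals the wage: MR·MP_L = w.
(578 − 20L)·10 = 180, so L = 28.

L* = 28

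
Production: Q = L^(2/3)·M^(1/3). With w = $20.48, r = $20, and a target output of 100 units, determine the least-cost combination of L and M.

L* = 125, M* = 64

Cost minimization requires the marginal rate of technical substitution to equal the input-price ratio: MP_L/MP_M = w/r.
Here MP_L/MP_M = (2/3)·(M/L)/(1/3) = 2·(M/L). Setting this equal to 20.48/20 = 1.024 gives M = 0.512L.
Substituting into Q = 100: L^(2/3)·(0.512L)^(1/3) = 100.
Solving, L = 125 and M = 64.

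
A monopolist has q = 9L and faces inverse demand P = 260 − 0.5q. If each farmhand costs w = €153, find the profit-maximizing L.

Marginal revenue from the inverse demand is MR = 260 − q.
The marginal product is MP_L = 9.
A monopolist hires until marginal revenue product equals the wage: MR·MP_L = w.
(260 − 9L)·9 = 153, so L = 27.

L* = 27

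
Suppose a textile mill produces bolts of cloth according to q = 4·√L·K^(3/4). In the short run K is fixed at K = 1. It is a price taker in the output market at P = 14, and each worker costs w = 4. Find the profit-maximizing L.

With K = 1, MP_L = (1/2)·4·L^(-1/2)·1^(3/4) = 2·L^(-1/2).
Profit maximization for a price taker requires P·MP_L = w: 14·2·L^(-1/2) = 4.
So L^(-1/2) = 1/7, which gives L = 49.

L* = 49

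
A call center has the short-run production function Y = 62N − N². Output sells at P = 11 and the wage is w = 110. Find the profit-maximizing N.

N* = 26

The marginal product of N is MP_N = 62 − 2N.
A price-taking firm hires until the value of the marginal product equals the wage: P·MP_N = w, so 11·(62 − 2N) = 110.
Then 62 − 2N = 10, giving N = 26.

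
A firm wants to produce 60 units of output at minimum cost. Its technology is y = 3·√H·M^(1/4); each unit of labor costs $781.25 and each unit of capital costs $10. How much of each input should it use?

H* = 16, M* = 625

Cost minimization requires the marginal rate of technical substitution to equal the input-price ratio: MP_H/MP_M = w/r.
Here MP_H/MP_M = (1/2)·(M/H)/(1/4) = 2·(M/H). Setting this equal to 781.25/10 = 78.125 gives M = 39.0625H.
Substituting into y = 60: 3·H^(1/2)·(39.0625H)^(1/4) = 60.
Solving, H = 16 and M = 625.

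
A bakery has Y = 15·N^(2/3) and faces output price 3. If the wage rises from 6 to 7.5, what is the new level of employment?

N* = 64

From P·MP_N = w with MP_N = 10·N^(-1/3), the labor demand is N(w) = (30/w)^(3).
At w = 6: N = 125. At w = 7.5: N = 64.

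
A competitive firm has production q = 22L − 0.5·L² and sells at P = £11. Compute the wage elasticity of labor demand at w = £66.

ε = -0.375

From P·MP_L = w with MP_L = 22 − L, labor demand is L(w) = 22 − w/11.
dL/dw = −1/(11) = -1/11.
At w = 66, L = 16, so ε = (dL/dw)·(w/L) = (-1/11)·(66/16) = -0.375.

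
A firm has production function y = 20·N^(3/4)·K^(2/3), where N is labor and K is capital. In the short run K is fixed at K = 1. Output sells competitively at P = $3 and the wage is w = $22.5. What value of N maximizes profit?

With K = 1, MP_N = (3/4)·20·N^(-1/4)·1^(2/3) = 15·N^(-1/4).
Profit maximization for a price taker requires P·MP_N = w: 3·15·N^(-1/4) = 22.5.
So N^(-1/4) = 0.5, which gives N = 16.

N* = 16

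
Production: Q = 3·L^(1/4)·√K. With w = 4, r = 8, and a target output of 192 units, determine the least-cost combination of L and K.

Cost minimization requires the marginal rate of technical substitution to equal the input-price ratio: MP_L/MP_K = w/r.
Here MP_L/MP_K = (1/4)·(K/L)/(1/2) = 0.5·(K/L). Setting this equal to 4/8 = 0.5 gives K = L.
Substituting into Q = 192: 3·L^(1/4)·(L)^(1/2) = 192.
Solving, L = 256 and K = 256.

L* = 256, K* = 256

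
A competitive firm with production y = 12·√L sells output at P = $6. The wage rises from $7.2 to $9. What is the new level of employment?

L* = 16

From P·MP_L = w with MP_L = 6·L^(-1/2), the labor demand is L(w) = (36/w)^(2).
At w = 7.2: L = 25. At w = 9: L = 16.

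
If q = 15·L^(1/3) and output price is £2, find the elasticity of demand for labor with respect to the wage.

MP_L = (1/3)·15·L^(-2/3), so P·MP_L = w gives 10·L^(-2/3) = w.
Solving, L(w) = (10/w)^(3/2). This is a constant-elasticity form: L ∝ w^(−3/2), so ε = −3/2.

ε = -1.5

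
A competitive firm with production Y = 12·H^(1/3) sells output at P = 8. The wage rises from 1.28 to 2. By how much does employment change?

ΔH = -61

From P·MP_H = w with MP_H = 4·H^(-2/3), the labor demand is H(w) = (32/w)^(3/2).
At w = 1.28: H = 125. At w = 2: H = 64.
ΔH = 64 − 125 = -61.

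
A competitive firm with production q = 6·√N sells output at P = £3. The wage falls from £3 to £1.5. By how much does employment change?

ΔN = 27

From P·MP_N = w with MP_N = 3·N^(-1/2), the labor demand is N(w) = (9/w)^(2).
At w = 3: N = 9. At w = 1.5: N = 36.
ΔN = 36 − 9 = 27.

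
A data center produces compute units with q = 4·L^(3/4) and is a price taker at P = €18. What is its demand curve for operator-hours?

MP_L = (3/4)·4·L^(-1/4) = 3·L^(-1/4).
Setting P·MP_L = w: 54·L^(-1/4) = w.
Solving for L: L^(-1/4) = w/54, so L = (54/w)^(4).

L(w) = 8503056/w^(4)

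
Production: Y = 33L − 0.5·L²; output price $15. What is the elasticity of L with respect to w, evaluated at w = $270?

ε = -1.2

From P·MP_L = w with MP_L = 33 − L, labor demand is L(w) = 33 − w/15.
dL/dw = −1/(15) = -1/15.
At w = 270, L = 15, so ε = (dL/dw)·(w/L) = (-1/15)·(270/15) = -1.2.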